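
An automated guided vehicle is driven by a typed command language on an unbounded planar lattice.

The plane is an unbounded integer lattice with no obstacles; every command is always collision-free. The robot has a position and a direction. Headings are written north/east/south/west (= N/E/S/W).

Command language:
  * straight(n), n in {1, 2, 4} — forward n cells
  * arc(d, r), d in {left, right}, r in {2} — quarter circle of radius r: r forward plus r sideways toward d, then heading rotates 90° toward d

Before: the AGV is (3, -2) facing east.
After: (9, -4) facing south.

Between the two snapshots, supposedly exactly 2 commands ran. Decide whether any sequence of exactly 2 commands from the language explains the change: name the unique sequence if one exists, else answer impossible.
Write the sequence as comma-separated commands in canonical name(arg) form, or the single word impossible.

straight(4), arc(right, 2)

key: order matters: swapping straight(4) and arc(right, 2) lands elsewhere
start: (3, -2) facing east
1. straight(4) → (7, -2) facing east
2. arc(right, 2) → (9, -4) facing south
all 25 alternatives checked — unique.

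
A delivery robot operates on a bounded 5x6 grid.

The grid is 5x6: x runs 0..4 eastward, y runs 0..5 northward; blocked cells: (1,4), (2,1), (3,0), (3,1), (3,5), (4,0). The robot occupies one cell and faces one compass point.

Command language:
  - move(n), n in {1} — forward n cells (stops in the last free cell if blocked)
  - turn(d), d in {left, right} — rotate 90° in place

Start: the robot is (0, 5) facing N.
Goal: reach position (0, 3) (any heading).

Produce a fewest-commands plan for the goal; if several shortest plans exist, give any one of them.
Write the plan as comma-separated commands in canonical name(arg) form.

initial: (0, 5) facing N
step 1 (turn(right)): (0, 5) facing E
step 2 (turn(right)): (0, 5) facing S
step 3 (move(1)): (0, 4) facing S
step 4 (move(1)): (0, 3) facing S
no 3-step plan works, so 4 is optimal.

turn(right), turn(right), move(1), move(1)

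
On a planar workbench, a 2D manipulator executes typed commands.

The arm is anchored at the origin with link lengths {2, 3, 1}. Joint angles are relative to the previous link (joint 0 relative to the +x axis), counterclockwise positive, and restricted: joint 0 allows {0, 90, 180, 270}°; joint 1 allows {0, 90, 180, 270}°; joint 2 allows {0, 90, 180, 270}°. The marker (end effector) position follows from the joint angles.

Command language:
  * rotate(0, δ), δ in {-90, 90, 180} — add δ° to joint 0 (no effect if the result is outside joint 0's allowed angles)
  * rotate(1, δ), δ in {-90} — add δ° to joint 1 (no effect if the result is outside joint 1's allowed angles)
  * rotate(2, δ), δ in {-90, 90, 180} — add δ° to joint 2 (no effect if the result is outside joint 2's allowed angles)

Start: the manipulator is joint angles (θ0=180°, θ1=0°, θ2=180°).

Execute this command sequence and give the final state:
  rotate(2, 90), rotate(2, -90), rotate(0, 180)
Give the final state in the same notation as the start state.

t0: joint angles (θ0=180°, θ1=0°, θ2=180°)
step 1 (rotate(2, 90)): joint angles (θ0=180°, θ1=0°, θ2=270°)
step 2 (rotate(2, -90)): joint angles (θ0=180°, θ1=0°, θ2=180°)
step 3 (rotate(0, 180)): joint angles (θ0=0°, θ1=0°, θ2=180°)

joint angles (θ0=0°, θ1=0°, θ2=180°)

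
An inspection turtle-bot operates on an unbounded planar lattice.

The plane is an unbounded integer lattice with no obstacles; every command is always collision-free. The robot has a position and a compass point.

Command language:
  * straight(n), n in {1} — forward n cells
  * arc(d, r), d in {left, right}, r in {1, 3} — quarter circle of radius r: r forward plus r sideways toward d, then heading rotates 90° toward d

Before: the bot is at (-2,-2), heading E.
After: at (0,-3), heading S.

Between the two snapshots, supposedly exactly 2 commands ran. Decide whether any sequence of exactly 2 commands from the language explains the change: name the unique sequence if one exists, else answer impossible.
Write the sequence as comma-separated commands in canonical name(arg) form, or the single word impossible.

key: position moved to (0,-3) AND the heading swung to S — translation plus rotation needed
initial: at (-2,-2), heading E
step 1 (straight(1)): at (-1,-2), heading E
step 2 (arc(right, 1)): at (0,-3), heading S
all 25 alternatives checked — unique.

straight(1), arc(right, 1)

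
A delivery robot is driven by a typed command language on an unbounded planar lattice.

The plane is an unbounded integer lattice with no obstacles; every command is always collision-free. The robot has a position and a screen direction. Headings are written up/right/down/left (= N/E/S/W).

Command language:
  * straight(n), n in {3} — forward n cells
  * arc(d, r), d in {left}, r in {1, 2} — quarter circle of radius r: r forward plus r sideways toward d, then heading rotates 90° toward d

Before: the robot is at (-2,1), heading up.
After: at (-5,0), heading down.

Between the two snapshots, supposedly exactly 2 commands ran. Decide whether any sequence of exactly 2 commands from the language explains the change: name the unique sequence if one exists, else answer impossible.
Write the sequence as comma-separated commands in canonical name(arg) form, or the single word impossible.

key: running arc(left, 2) before arc(left, 1) would end elsewhere — order is forced
initial: at (-2,1), heading up
1. arc(left, 1) → at (-3,2), heading left
2. arc(left, 2) → at (-5,0), heading down
no other 2-command option fits: unique.

arc(left, 1), arc(left, 2)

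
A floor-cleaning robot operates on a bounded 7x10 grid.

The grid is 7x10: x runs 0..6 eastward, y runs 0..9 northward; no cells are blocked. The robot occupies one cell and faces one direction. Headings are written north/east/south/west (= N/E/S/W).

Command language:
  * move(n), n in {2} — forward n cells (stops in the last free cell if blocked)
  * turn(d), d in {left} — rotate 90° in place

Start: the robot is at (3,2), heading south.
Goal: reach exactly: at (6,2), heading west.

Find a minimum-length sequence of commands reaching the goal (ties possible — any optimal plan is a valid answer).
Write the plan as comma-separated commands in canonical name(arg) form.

initial: at (3,2), heading south
[1] after turn(left): at (3,2), heading east
[2] after move(2): at (5,2), heading east
[3] after move(2): at (6,2), heading east
[4] after turn(left): at (6,2), heading north
[5] after turn(left): at (6,2), heading west
shorter routes all fall short; 5 is best.

turn(left), move(2), move(2), turn(left), turn(left)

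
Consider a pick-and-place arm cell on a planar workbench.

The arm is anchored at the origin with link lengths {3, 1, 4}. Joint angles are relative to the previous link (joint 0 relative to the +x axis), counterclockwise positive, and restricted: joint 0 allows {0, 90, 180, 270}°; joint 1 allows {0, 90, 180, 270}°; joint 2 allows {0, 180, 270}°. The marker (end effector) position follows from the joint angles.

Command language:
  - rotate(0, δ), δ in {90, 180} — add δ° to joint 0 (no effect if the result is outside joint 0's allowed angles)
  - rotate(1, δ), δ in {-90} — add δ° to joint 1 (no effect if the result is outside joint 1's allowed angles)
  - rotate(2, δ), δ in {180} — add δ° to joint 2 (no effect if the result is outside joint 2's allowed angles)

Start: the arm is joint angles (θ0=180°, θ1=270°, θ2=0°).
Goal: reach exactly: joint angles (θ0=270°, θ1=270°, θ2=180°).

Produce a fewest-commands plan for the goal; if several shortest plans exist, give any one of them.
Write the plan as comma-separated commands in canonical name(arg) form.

rotate(0, 90), rotate(2, 180)

initial: joint angles (θ0=180°, θ1=270°, θ2=0°)
1. rotate(0, 90) → joint angles (θ0=270°, θ1=270°, θ2=0°)
2. rotate(2, 180) → joint angles (θ0=270°, θ1=270°, θ2=180°)
shorter routes all fall short; 2 is best.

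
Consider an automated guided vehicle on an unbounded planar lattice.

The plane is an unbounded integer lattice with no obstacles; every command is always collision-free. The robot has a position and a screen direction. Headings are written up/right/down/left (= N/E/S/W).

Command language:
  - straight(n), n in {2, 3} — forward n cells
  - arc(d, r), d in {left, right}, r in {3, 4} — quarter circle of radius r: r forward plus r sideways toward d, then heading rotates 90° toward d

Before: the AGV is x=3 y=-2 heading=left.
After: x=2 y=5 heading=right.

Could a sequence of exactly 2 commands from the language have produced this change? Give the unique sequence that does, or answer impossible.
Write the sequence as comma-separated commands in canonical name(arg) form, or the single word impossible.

arc(right, 4), arc(right, 3)

key: cell and facing (now E) both changed — the 2 commands mix motion and turning
from: x=3 y=-2 heading=left
step 1 (arc(right, 4)): x=-1 y=2 heading=up
step 2 (arc(right, 3)): x=2 y=5 heading=right
no rival 2-sequence matches.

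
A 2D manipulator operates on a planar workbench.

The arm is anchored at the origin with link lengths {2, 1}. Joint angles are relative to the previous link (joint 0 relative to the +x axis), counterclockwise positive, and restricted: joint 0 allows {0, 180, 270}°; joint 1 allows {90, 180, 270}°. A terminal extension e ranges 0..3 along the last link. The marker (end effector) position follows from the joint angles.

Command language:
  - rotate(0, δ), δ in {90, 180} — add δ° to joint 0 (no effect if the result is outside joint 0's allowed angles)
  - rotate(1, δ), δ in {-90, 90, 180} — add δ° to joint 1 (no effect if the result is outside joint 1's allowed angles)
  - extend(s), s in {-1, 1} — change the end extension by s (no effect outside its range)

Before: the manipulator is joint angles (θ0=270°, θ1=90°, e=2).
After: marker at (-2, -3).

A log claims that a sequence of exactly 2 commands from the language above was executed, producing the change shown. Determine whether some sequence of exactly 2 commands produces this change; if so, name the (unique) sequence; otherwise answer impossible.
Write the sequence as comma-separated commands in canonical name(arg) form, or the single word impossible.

key: order matters: swapping rotate(0, 90) and rotate(0, 180) lands elsewhere
t0: joint angles (θ0=270°, θ1=90°, e=2)
t=1 rotate(0, 90) ⇒ joint angles (θ0=0°, θ1=90°, e=2)
t=2 rotate(0, 180) ⇒ joint angles (θ0=180°, θ1=90°, e=2)
no other 2-command option fits: unique.

rotate(0, 90), rotate(0, 180)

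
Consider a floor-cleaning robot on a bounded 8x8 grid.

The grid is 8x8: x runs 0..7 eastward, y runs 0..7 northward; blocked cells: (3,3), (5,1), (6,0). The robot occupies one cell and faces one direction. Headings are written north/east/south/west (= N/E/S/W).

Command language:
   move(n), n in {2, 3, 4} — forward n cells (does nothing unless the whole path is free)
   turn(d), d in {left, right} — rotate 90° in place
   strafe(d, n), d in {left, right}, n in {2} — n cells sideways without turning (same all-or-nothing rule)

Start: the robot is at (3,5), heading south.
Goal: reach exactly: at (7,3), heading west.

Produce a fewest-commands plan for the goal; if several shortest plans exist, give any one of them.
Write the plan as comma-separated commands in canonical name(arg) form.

from: at (3,5), heading south
step 1 (strafe(left, 2)): at (5,5), heading south
step 2 (strafe(left, 2)): at (7,5), heading south
step 3 (turn(right)): at (7,5), heading west
step 4 (strafe(left, 2)): at (7,3), heading west
shorter routes all fall short; 4 is best.

strafe(left, 2), strafe(left, 2), turn(right), strafe(left, 2)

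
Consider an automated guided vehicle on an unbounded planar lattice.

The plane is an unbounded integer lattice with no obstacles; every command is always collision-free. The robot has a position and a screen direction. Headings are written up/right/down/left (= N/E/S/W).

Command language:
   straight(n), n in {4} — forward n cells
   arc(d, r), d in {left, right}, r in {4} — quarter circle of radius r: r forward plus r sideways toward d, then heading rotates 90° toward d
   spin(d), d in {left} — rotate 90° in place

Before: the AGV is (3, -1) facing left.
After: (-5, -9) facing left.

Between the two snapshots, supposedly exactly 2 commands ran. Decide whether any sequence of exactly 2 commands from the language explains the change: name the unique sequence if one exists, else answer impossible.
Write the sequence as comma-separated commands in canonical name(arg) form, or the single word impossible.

arc(left, 4), arc(right, 4)

key: order matters: swapping arc(left, 4) and arc(right, 4) lands elsewhere
from: (3, -1) facing left
[1] after arc(left, 4): (-1, -5) facing down
[2] after arc(right, 4): (-5, -9) facing left
no other 2-command option fits: unique.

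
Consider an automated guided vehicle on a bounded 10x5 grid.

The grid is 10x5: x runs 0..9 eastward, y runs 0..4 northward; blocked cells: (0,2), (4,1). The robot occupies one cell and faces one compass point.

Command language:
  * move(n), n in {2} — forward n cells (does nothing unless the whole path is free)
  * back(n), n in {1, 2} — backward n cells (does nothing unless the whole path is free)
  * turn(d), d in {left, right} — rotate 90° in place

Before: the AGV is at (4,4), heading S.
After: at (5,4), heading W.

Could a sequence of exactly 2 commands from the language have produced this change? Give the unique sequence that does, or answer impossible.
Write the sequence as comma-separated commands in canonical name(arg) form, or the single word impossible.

turn(right), back(1)

key: cell and facing (now W) both changed — the 2 commands mix motion and turning
start: at (4,4), heading S
[1] after turn(right): at (4,4), heading W
[2] after back(1): at (5,4), heading W
no rival 2-sequence matches.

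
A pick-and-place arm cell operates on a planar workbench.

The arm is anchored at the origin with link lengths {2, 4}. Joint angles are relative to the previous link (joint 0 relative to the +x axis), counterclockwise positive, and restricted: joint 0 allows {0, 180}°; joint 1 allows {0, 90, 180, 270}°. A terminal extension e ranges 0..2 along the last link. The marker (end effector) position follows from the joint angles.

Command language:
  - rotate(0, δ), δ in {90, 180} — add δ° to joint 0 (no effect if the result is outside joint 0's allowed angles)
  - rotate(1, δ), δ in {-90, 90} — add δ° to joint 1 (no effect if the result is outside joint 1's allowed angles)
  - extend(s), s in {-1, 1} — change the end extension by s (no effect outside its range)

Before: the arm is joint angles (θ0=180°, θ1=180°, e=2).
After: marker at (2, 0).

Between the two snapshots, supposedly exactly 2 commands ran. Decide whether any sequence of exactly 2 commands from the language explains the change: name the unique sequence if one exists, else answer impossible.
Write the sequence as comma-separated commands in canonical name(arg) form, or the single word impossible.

extend(-1), extend(-1)

from: joint angles (θ0=180°, θ1=180°, e=2)
step 1 (extend(-1)): joint angles (θ0=180°, θ1=180°, e=1)
step 2 (extend(-1)): joint angles (θ0=180°, θ1=180°, e=0)
no rival 2-sequence matches.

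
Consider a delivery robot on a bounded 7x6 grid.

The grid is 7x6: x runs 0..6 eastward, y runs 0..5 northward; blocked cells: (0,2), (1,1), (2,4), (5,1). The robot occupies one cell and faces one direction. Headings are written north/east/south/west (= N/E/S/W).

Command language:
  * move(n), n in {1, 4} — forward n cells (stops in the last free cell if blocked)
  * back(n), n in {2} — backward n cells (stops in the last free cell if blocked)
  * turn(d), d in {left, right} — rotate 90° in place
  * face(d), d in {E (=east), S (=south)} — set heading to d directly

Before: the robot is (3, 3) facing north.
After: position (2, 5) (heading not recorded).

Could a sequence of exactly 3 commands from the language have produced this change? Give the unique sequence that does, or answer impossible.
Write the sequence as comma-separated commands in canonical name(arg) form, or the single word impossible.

move(4), turn(left), move(1)

key: move(4) runs into the grid edge before its full distance
t0: (3, 3) facing north
1. move(4) → (3, 5) facing north
2. turn(left) → (3, 5) facing west
3. move(1) → (2, 5) facing west
no rival 3-sequence matches.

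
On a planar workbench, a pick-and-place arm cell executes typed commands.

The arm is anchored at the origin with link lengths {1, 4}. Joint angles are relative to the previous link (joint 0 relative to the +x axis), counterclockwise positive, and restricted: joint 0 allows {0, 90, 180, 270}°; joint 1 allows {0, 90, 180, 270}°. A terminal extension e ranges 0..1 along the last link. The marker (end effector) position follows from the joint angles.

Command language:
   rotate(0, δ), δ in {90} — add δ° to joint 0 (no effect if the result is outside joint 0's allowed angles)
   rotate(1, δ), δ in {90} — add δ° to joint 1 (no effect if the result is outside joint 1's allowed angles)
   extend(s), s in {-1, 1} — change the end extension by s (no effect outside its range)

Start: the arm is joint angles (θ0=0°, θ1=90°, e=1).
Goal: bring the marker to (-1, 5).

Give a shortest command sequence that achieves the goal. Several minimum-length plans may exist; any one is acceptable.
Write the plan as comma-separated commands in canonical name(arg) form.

rotate(0, 90), rotate(0, 90), rotate(1, 90), rotate(1, 90)

initial: joint angles (θ0=0°, θ1=90°, e=1)
t=1 rotate(0, 90) ⇒ joint angles (θ0=90°, θ1=90°, e=1)
t=2 rotate(0, 90) ⇒ joint angles (θ0=180°, θ1=90°, e=1)
t=3 rotate(1, 90) ⇒ joint angles (θ0=180°, θ1=180°, e=1)
t=4 rotate(1, 90) ⇒ joint angles (θ0=180°, θ1=270°, e=1)
no 3-step plan works, so 4 is optimal.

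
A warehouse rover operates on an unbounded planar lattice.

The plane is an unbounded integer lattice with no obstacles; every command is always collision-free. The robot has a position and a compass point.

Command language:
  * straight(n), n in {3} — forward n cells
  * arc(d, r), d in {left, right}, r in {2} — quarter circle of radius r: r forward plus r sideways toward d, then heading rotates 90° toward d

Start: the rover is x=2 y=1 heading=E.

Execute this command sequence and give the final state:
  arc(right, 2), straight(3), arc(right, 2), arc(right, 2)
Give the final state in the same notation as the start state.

x=0 y=-4 heading=N

start: x=2 y=1 heading=E
1. arc(right, 2) → x=4 y=-1 heading=S
2. straight(3) → x=4 y=-4 heading=S
3. arc(right, 2) → x=2 y=-6 heading=W
4. arc(right, 2) → x=0 y=-4 heading=N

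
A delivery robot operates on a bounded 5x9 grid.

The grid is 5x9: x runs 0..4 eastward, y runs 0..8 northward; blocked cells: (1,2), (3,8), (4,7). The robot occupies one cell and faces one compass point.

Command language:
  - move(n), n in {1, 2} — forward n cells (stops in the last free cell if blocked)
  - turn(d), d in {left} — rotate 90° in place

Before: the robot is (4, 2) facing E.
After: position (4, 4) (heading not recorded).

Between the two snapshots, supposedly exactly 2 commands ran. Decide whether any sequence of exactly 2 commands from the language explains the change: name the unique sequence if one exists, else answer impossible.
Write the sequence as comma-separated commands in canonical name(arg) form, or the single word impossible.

key: order matters: swapping turn(left) and move(2) lands elsewhere
t0: (4, 2) facing E
1. turn(left) → (4, 2) facing N
2. move(2) → (4, 4) facing N
no rival 2-sequence matches.

turn(left), move(2)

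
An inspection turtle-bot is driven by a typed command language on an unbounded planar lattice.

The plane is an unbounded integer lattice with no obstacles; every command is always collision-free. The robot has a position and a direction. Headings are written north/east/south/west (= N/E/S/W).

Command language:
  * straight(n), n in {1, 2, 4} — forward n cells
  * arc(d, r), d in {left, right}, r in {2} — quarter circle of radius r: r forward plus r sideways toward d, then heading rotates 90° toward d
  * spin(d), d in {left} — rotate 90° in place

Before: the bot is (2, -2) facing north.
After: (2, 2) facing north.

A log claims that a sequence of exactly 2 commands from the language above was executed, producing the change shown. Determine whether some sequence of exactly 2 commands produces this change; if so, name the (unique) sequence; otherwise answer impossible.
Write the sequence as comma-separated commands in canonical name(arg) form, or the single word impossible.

straight(2), straight(2)

key: heading stays N — no command in the sequence turns
t0: (2, -2) facing north
1. straight(2) → (2, 0) facing north
2. straight(2) → (2, 2) facing north
uniquely the one of 36 2-step routes that fits.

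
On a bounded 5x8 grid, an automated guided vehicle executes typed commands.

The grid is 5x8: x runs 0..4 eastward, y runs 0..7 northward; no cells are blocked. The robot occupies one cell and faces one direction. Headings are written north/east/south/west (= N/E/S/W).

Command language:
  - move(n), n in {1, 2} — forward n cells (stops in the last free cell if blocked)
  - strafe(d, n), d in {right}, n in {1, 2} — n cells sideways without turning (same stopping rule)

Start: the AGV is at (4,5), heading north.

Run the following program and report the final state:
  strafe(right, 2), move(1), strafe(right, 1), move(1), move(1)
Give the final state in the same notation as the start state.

at (4,7), heading north

initial: at (4,5), heading north
step 1 (strafe(right, 2)): at (4,5), heading north
step 2 (move(1)): at (4,6), heading north
step 3 (strafe(right, 1)): at (4,6), heading north
step 4 (move(1)): at (4,7), heading north
step 5 (move(1)): at (4,7), heading north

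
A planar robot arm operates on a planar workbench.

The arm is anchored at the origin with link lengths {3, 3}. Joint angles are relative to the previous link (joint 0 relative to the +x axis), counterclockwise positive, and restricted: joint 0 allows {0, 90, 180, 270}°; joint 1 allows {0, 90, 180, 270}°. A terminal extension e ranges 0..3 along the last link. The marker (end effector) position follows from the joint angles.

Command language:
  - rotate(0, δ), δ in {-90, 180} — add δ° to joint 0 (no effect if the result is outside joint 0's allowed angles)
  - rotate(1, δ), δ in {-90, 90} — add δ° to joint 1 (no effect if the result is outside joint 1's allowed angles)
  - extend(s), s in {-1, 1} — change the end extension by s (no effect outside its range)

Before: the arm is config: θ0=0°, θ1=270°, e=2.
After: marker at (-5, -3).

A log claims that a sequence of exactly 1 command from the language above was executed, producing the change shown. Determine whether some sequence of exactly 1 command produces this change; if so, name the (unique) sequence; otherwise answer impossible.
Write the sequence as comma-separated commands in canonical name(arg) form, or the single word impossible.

start: config: θ0=0°, θ1=270°, e=2
1. rotate(0, -90) → config: θ0=270°, θ1=270°, e=2
uniquely the one of 6 1-step routes that fits.

rotate(0, -90)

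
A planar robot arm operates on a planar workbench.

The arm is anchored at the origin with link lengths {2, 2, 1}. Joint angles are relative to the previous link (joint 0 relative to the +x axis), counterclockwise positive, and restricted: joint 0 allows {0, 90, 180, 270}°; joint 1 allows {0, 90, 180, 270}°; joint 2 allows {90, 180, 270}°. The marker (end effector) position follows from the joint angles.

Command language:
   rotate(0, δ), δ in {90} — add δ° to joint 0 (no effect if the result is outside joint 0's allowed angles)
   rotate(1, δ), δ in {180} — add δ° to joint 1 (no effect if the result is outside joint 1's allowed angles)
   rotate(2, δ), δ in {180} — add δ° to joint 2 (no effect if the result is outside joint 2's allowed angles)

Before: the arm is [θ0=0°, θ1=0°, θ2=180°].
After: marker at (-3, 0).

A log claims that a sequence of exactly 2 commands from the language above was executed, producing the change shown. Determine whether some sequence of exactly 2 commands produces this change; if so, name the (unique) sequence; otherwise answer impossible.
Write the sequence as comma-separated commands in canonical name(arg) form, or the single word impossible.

begin: [θ0=0°, θ1=0°, θ2=180°]
step 1 (rotate(0, 90)): [θ0=90°, θ1=0°, θ2=180°]
step 2 (rotate(0, 90)): [θ0=180°, θ1=0°, θ2=180°]
uniquely the one of 9 2-step routes that fits.

rotate(0, 90), rotate(0, 90)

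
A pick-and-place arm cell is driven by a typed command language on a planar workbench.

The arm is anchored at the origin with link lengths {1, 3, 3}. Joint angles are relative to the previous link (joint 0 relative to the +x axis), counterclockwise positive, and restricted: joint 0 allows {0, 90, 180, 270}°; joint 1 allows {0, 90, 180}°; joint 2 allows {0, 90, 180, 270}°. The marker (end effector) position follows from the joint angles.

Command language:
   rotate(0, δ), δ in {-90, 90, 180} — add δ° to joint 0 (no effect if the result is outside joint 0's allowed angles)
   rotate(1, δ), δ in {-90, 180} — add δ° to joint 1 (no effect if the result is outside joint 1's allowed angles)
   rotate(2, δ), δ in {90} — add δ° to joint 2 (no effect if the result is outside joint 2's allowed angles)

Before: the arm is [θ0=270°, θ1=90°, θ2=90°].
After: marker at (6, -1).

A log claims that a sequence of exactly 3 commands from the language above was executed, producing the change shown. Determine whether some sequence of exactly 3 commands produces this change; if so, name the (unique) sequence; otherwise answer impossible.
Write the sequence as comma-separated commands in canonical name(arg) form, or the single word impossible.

from: [θ0=270°, θ1=90°, θ2=90°]
1. rotate(2, 90) → [θ0=270°, θ1=90°, θ2=180°]
2. rotate(2, 90) → [θ0=270°, θ1=90°, θ2=270°]
3. rotate(2, 90) → [θ0=270°, θ1=90°, θ2=0°]
no other 3-command option fits: unique.

rotate(2, 90), rotate(2, 90), rotate(2, 90)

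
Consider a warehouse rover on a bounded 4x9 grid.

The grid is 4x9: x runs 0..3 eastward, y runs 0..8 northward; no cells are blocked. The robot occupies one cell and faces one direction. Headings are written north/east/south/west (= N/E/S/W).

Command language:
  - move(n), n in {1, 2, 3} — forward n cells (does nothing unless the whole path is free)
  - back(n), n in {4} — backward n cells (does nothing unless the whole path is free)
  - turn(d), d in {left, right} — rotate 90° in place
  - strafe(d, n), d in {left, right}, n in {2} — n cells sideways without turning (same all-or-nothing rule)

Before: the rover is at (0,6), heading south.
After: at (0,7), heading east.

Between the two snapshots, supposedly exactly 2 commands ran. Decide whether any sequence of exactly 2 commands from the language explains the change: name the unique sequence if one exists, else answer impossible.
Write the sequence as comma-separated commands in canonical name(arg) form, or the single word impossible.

impossible

no 2-step route produces this change.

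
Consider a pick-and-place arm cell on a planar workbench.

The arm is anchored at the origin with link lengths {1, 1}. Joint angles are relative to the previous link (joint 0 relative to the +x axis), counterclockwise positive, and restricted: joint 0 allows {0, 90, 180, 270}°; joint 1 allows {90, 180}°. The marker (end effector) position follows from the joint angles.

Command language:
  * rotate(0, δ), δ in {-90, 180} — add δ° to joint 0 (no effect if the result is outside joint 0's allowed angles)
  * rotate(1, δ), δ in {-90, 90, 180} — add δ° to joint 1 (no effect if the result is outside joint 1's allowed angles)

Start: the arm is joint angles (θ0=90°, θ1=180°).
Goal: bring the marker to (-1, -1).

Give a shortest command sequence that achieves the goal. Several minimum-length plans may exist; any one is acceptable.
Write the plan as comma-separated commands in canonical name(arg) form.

start: joint angles (θ0=90°, θ1=180°)
1. rotate(0, 180) → joint angles (θ0=270°, θ1=180°)
2. rotate(0, -90) → joint angles (θ0=180°, θ1=180°)
3. rotate(1, -90) → joint angles (θ0=180°, θ1=90°)
minimal: 3 command(s), checked below 3.

rotate(0, 180), rotate(0, -90), rotate(1, -90)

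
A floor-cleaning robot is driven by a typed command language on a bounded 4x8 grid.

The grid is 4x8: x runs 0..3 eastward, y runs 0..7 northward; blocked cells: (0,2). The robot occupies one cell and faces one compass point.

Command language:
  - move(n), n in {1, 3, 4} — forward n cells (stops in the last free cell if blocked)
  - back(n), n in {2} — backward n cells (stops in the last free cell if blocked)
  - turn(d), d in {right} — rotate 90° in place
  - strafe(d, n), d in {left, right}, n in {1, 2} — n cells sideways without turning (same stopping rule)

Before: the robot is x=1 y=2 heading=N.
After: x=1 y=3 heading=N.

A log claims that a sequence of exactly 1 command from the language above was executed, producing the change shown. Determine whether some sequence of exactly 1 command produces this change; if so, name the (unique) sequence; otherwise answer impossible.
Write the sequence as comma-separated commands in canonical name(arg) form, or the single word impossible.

move(1)

key: still facing N — the one step turns nothing
start: x=1 y=2 heading=N
[1] after move(1): x=1 y=3 heading=N
all 9 alternatives checked — unique.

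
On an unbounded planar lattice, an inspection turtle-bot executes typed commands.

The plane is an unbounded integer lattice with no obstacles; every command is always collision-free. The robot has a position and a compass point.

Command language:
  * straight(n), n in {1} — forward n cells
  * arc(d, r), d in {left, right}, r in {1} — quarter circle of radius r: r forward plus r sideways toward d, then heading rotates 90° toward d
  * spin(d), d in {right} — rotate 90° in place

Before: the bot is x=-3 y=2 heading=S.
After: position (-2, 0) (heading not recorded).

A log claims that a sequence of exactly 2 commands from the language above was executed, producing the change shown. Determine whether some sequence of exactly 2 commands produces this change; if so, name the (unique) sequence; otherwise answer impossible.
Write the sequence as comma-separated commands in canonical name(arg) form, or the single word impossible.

straight(1), arc(left, 1)

key: running arc(left, 1) before straight(1) would end elsewhere — order is forced
begin: x=-3 y=2 heading=S
[1] after straight(1): x=-3 y=1 heading=S
[2] after arc(left, 1): x=-2 y=0 heading=E
uniquely the one of 16 2-step routes that fits.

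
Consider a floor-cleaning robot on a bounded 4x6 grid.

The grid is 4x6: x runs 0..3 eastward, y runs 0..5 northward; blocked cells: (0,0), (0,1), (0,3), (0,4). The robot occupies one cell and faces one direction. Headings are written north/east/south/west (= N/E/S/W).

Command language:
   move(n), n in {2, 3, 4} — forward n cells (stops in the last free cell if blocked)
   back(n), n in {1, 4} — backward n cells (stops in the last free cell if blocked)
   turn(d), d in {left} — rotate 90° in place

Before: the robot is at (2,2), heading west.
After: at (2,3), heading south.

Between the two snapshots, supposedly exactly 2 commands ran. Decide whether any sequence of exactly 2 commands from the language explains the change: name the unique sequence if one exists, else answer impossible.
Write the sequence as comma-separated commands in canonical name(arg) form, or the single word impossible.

key: running back(1) before turn(left) would end elsewhere — order is forced
t0: at (2,2), heading west
t=1 turn(left) ⇒ at (2,2), heading south
t=2 back(1) ⇒ at (2,3), heading south
all 36 alternatives checked — unique.

turn(left), back(1)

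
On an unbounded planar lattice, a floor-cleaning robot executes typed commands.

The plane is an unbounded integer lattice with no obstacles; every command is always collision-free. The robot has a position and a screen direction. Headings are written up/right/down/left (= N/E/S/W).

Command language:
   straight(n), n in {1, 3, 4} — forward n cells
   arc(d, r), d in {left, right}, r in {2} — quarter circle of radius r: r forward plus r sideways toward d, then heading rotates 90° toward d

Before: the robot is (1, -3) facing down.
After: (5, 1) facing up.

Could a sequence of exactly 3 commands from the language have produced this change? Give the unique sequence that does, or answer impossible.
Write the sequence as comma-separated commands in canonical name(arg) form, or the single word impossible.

key: position moved to (5,1) AND the heading swung to N — translation plus rotation needed
from: (1, -3) facing down
step 1 (arc(left, 2)): (3, -5) facing right
step 2 (arc(left, 2)): (5, -3) facing up
step 3 (straight(4)): (5, 1) facing up
uniquely the one of 125 3-step routes that fits.

arc(left, 2), arc(left, 2), straight(4)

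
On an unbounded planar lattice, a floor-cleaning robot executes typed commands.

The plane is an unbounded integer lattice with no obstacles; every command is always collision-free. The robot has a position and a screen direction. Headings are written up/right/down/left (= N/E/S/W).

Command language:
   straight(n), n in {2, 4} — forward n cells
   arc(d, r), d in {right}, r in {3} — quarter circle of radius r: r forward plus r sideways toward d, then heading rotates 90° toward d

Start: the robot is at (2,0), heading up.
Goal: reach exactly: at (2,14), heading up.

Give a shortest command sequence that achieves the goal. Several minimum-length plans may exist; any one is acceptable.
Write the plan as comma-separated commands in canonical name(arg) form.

straight(2), straight(4), straight(4), straight(4)

start: at (2,0), heading up
[1] after straight(2): at (2,2), heading up
[2] after straight(4): at (2,6), heading up
[3] after straight(4): at (2,10), heading up
[4] after straight(4): at (2,14), heading up
no 3-step plan works, so 4 is optimal.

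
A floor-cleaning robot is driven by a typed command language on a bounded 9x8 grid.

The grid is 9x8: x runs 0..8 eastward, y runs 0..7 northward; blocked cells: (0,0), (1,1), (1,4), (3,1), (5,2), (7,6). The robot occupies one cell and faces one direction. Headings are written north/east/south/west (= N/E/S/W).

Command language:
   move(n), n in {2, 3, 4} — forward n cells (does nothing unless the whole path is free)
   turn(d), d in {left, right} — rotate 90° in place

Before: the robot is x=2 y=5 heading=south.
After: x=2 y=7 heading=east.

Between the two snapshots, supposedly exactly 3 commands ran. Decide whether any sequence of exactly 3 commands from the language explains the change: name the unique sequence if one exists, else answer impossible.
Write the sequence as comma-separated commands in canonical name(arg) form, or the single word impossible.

impossible

all 125 sequences checked — none match.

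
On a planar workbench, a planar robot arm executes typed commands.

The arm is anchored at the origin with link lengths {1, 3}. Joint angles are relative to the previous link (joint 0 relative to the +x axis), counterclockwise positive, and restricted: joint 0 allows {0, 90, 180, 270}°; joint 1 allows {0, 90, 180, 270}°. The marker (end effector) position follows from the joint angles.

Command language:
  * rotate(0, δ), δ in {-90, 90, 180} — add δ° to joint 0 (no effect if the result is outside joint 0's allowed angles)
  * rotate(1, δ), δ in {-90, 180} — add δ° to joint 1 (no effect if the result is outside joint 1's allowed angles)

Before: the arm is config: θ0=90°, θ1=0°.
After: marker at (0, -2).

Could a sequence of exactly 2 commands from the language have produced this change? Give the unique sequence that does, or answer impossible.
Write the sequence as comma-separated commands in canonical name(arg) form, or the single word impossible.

initial: config: θ0=90°, θ1=0°
step 1 (rotate(1, -90)): config: θ0=90°, θ1=270°
step 2 (rotate(1, -90)): config: θ0=90°, θ1=180°
no other 2-command option fits: unique.

rotate(1, -90), rotate(1, -90)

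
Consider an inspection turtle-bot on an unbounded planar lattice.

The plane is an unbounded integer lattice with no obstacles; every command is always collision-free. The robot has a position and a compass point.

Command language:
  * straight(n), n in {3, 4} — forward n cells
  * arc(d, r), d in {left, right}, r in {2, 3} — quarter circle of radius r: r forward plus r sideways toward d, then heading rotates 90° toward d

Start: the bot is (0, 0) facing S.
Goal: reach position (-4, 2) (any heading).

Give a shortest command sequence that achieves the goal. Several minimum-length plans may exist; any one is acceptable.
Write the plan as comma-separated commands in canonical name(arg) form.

initial: (0, 0) facing S
step 1 (arc(right, 3)): (-3, -3) facing W
step 2 (arc(right, 3)): (-6, 0) facing N
step 3 (arc(right, 2)): (-4, 2) facing E
nothing shorter than 3 reaches the goal.

arc(right, 3), arc(right, 3), arc(right, 2)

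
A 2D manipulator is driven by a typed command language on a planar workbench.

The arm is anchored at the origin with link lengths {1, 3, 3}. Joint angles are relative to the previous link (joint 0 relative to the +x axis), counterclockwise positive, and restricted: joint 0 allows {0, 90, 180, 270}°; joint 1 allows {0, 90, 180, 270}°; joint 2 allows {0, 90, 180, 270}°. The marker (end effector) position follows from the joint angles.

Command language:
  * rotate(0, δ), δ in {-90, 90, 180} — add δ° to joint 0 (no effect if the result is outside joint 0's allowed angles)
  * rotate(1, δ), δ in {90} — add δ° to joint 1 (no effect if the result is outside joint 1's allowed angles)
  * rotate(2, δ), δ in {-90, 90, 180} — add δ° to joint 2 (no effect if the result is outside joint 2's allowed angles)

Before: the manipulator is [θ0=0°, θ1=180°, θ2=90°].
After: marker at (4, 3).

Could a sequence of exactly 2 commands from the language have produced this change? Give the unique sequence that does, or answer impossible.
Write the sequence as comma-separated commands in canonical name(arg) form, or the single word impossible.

rotate(1, 90), rotate(1, 90)

begin: [θ0=0°, θ1=180°, θ2=90°]
t=1 rotate(1, 90) ⇒ [θ0=0°, θ1=270°, θ2=90°]
t=2 rotate(1, 90) ⇒ [θ0=0°, θ1=0°, θ2=90°]
no rival 2-sequence matches.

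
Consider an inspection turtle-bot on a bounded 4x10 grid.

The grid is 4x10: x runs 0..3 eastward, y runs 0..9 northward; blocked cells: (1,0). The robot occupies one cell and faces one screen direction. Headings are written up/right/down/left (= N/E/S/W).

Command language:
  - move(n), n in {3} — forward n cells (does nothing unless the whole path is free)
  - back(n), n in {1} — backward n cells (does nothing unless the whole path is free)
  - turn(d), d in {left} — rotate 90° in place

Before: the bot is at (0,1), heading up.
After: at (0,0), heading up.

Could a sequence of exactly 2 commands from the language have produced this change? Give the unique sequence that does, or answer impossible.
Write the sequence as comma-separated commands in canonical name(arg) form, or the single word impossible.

back(1), back(1)

key: heading stays N — no command in the sequence turns
initial: at (0,1), heading up
step 1 (back(1)): at (0,0), heading up
step 2 (back(1)): at (0,0), heading up
all 9 alternatives checked — unique.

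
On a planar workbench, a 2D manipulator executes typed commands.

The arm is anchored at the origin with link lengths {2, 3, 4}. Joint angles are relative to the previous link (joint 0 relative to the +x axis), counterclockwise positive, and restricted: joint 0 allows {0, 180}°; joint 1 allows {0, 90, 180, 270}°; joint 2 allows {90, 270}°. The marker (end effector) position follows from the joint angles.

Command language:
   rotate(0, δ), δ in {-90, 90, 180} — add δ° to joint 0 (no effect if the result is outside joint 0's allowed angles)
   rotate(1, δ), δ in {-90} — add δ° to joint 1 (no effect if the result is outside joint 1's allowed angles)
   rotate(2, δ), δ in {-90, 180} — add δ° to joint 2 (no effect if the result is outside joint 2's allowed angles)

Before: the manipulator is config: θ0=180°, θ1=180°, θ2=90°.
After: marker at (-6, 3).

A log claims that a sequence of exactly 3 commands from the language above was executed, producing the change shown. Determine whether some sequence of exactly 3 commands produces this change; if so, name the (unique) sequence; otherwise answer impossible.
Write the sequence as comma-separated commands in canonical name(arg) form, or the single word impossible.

rotate(1, -90), rotate(1, -90), rotate(1, -90)

initial: config: θ0=180°, θ1=180°, θ2=90°
1. rotate(1, -90) → config: θ0=180°, θ1=90°, θ2=90°
2. rotate(1, -90) → config: θ0=180°, θ1=0°, θ2=90°
3. rotate(1, -90) → config: θ0=180°, θ1=270°, θ2=90°
no rival 3-sequence matches.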